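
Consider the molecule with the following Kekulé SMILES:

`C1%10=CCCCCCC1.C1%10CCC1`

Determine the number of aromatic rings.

The SMILES encodes an eight-membered carbon ring with one C=C double bond; a four-membered saturated carbon ring.
The 8-membered ring has six sp³ carbons, so it is not fully conjugated — not aromatic (cyclooctene).
The 4-membered ring has only sp³ atoms, so it is not fully conjugated — not aromatic (cyclobutane).
None of the rings are aromatic. Total: 0.

0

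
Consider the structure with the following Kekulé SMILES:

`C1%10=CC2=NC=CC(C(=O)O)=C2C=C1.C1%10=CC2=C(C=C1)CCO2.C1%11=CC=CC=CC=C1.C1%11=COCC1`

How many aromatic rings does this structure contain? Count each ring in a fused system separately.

3

The SMILES encodes two fused six-membered rings, each with three alternating double bonds; one ring is all carbon and the other has one ring nitrogen; a six-membered carbon ring with three alternating C=C double bonds, fused to a five-membered ring containing one oxygen and two sp³ carbons; an eight-membered carbon ring with four alternating C=C double bonds; a five-membered ring of four carbons and one oxygen, with one C=C double bond and two sp³ carbons.
The fused 6/6-membered bicyclic (with one nitrogen) is a single π system with 10 sp² atoms and 10 π electrons from ring double bonds. 10 = 4(2)+2, so the system is aromatic and both rings count as aromatic (quinoline).
The 6-membered ring is planar and fully conjugated; 3 ring double bonds give 6 π electrons. Since 6 = 4n+2 (n=1), it is aromatic (benzene ring).
The 5-membered ring with one oxygen has two sp³ carbons, so it is not fully conjugated — not aromatic (oxolane ring).
The 8-membered ring has only sp² ring atoms; a planar conformation would have a fully conjugated π system of 8 electrons. But 8 = 4(2), which is 4n not 4n+2, so it is not aromatic (cyclooctatetraene) — cyclooctatetraene distorts into a non-planar tub to avoid antiaromaticity.
The second 5-membered ring with one oxygen has two sp³ carbons, so it is not fully conjugated — not aromatic (2,3-dihydrofuran).
3 of the 6 rings are aromatic. Total: 3.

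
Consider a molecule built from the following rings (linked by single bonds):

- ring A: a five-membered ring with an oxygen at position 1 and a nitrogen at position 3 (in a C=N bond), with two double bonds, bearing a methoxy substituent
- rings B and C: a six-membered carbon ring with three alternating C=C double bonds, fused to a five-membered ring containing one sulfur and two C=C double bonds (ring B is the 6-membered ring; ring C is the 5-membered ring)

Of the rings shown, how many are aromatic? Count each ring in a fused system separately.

Ring A is fully conjugated (every ring atom contributes a p orbital); 2 ring double bonds (4 π electrons) plus a heteroatom lone pair (2) give 6 π electrons. 6 = 4(1)+2, so ring A is aromatic (oxazole).
Rings B and C form a fused bicyclic system (with one sulfur) with 9 sp² atoms and 10 π electrons from ring double bonds plus a heteroatom lone pair. 10 = 4(2)+2, so the system is aromatic and both rings count as aromatic (benzothiophene).
Aromatic: A, B, C. Total: 3.

3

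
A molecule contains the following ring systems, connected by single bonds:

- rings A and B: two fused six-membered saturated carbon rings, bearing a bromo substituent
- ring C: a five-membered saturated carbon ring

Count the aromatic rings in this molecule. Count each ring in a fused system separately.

Ring A has only sp³ atoms, so it is not fully conjugated — not aromatic (cyclohexane ring).
Ring B has only sp³ atoms, so it is not fully conjugated — not aromatic (cyclohexane ring).
Ring C has only sp³ atoms, so it is not fully conjugated — not aromatic (cyclopentane).
No ring is aromatic. Total: 0.

0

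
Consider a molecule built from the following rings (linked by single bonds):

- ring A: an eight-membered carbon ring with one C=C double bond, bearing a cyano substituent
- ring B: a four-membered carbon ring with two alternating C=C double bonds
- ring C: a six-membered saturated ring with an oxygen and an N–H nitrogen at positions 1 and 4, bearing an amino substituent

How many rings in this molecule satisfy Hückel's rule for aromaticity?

Ring A has six sp³ carbons, so it is not fully conjugated — not aromatic (cyclooctene).
Ring B has only sp² ring atoms; a planar conformation would have a fully conjugated π system of 4 electrons. But 4 = 4(1), which is 4n not 4n+2, so ring B is not aromatic (cyclobutadiene) — cyclobutadiene is antiaromatic and distorts to a rectangle.
Ring C has only sp³ atoms, so it is not fully conjugated — not aromatic (morpholine).
No ring is aromatic. Total: 0.

0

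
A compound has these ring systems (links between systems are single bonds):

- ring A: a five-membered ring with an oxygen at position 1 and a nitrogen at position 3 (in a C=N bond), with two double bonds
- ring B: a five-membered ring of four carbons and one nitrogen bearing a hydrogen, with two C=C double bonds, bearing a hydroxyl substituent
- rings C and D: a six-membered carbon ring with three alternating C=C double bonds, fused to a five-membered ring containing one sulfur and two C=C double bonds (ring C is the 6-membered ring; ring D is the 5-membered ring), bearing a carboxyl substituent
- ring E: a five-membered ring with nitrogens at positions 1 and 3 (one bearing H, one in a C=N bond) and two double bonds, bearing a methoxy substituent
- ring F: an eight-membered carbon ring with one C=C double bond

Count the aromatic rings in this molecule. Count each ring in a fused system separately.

Ring A is fully conjugated (every ring atom contributes a p orbital); 2 ring double bonds (4 π electrons) plus a heteroatom lone pair (2) give 6 π electrons. 6 = 4(1)+2, so ring A is aromatic (oxazole).
Ring B has a continuous p-orbital overlap around the ring; 2 ring double bonds (4 π electrons) plus a heteroatom lone pair (2) give 6 π electrons. 6 = 4(1)+2, so ring B is aromatic (pyrrole).
Rings C and D form a fused bicyclic system (with one sulfur) with 9 sp² atoms and 10 π electrons from ring double bonds plus a heteroatom lone pair. 10 = 4(2)+2, so the system is aromatic and both rings count as aromatic (benzothiophene).
Ring E is fully conjugated (every ring atom contributes a p orbital); 2 ring double bonds (4 π electrons) plus a heteroatom lone pair (2) give 6 π electrons. That satisfies 4n+2 with n=1, so ring E is aromatic (imidazole).
Ring F has six sp³ carbons, so it is not fully conjugated — not aromatic (cyclooctene).
Aromatic: A, B, C, D, E. Total: 5.

5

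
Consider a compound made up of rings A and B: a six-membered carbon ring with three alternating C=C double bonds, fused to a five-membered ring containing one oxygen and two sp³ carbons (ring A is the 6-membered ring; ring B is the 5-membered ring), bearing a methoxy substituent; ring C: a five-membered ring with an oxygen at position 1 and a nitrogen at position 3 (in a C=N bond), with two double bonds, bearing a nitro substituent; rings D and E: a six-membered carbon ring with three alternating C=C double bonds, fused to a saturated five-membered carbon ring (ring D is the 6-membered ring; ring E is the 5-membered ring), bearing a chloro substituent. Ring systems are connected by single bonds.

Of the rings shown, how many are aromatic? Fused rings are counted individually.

3

Ring A is planar and fully conjugated; 3 ring double bonds give 6 π electrons. 6 = 4(1)+2, so ring A is aromatic (benzene ring).
Ring B has two sp³ carbons, so it is not fully conjugated — not aromatic (oxolane ring).
Ring C is planar and fully conjugated; 2 ring double bonds (4 π electrons) plus a heteroatom lone pair (2) give 6 π electrons. Since 6 = 4n+2 (n=1), ring C is aromatic (oxazole).
Ring D is fully conjugated (every ring atom contributes a p orbital); 3 ring double bonds give 6 π electrons. Since 6 = 4n+2 (n=1), ring D is aromatic (benzene ring).
Ring E has three sp³ carbons, so it is not fully conjugated — not aromatic (cyclopentane ring).
Aromatic: A, C, D. Total: 3.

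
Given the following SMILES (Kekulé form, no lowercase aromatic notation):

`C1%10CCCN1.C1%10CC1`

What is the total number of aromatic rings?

The SMILES encodes a five-membered saturated ring of four carbons and one N–H nitrogen; a three-membered saturated carbon ring.
The 5-membered ring with one N–H has only sp³ atoms, so it is not fully conjugated — not aromatic (pyrrolidine).
The 3-membered ring has only sp³ atoms, so it is not fully conjugated — not aromatic (cyclopropane).
None of the rings are aromatic. Total: 0.

0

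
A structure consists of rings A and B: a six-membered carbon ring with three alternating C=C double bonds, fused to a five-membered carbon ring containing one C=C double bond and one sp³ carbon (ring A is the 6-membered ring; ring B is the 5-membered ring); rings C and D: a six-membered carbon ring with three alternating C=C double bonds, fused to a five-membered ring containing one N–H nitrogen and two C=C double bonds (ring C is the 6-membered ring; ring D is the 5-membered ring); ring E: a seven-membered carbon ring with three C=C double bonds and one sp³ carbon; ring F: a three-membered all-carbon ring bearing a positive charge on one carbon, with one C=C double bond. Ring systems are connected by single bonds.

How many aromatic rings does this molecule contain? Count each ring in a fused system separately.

Ring A has a continuous p-orbital overlap around the ring; 3 ring double bonds give 6 π electrons. That satisfies 4n+2 with n=1, so ring A is aromatic (benzene ring).
Ring B has one sp³ carbon, so it is not fully conjugated — not aromatic (cyclopentene ring).
Rings C and D form a fused bicyclic system (with one N–H) with 9 sp² atoms and 10 π electrons from ring double bonds plus a heteroatom lone pair. 10 = 4(2)+2, so the system is aromatic and both rings count as aromatic (indole).
Ring E has one sp³ carbon, so it is not fully conjugated — not aromatic (cycloheptatriene).
Ring F has a continuous p-orbital overlap around the ring; 1 ring double bond (2 π electrons) plus the carbocation's empty p orbital (0, but keeps the ring conjugated) give 2 π electrons. That satisfies 4n+2 with n=0, so ring F is aromatic (cyclopropenyl cation).
Aromatic: A, C, D, F. Total: 4.

4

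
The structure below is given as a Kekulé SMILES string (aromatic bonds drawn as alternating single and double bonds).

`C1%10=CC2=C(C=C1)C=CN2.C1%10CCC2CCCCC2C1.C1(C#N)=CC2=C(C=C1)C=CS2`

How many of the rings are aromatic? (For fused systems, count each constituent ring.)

4

The SMILES encodes a six-membered carbon ring with three alternating C=C double bonds, fused to a five-membered ring containing one N–H nitrogen and two C=C double bonds; two fused six-membered saturated carbon rings; a six-membered carbon ring with three alternating C=C double bonds, fused to a five-membered ring containing one sulfur and two C=C double bonds.
The fused 6/5-membered bicyclic (with one N–H) is a single π system with 9 sp² atoms and 10 π electrons from ring double bonds plus a heteroatom lone pair. 10 = 4(2)+2, so the system is aromatic and both rings count as aromatic (indole).
The 6-membered ring has only sp³ atoms, so it is not fully conjugated — not aromatic (cyclohexane ring).
The second 6-membered ring has only sp³ atoms, so it is not fully conjugated — not aromatic (cyclohexane ring).
The fused 6/5-membered bicyclic (with one sulfur) is a single π system with 9 sp² atoms and 10 π electrons from ring double bonds plus a heteroatom lone pair. 10 = 4(2)+2, so the system is aromatic and both rings count as aromatic (benzothiophene).
4 of the 6 rings are aromatic. Total: 4.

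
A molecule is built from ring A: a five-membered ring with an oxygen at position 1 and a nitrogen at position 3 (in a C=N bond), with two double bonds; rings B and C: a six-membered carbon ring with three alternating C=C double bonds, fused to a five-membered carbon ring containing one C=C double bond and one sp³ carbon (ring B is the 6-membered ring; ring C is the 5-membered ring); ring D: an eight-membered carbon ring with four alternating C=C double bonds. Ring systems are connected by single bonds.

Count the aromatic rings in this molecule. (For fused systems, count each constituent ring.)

Ring A is planar and fully conjugated; 2 ring double bonds (4 π electrons) plus a heteroatom lone pair (2) give 6 π electrons. 6 = 4(1)+2, so ring A is aromatic (oxazole).
Ring B is planar and fully conjugated; 3 ring double bonds give 6 π electrons. That satisfies 4n+2 with n=1, so ring B is aromatic (benzene ring).
Ring C has one sp³ carbon, so it is not fully conjugated — not aromatic (cyclopentene ring).
Ring D has only sp² ring atoms; a planar conformation would have a fully conjugated π system of 8 electrons. But 8 = 4(2), which is 4n not 4n+2, so ring D is not aromatic (cyclooctatetraene) — cyclooctatetraene distorts into a non-planar tub to avoid antiaromaticity.
Aromatic: A, B. Total: 2.

2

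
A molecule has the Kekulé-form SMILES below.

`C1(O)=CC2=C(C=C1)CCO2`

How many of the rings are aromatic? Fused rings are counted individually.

The SMILES encodes a six-membered carbon ring with three alternating C=C double bonds, fused to a five-membered ring containing one oxygen and two sp³ carbons.
The 6-membered ring is planar and fully conjugated; 3 ring double bonds give 6 π electrons. Since 6 = 4n+2 (n=1), it is aromatic (benzene ring).
The 5-membered ring with one oxygen has two sp³ carbons, so it is not fully conjugated — not aromatic (oxolane ring).
1 of the 2 rings is aromatic. Total: 1.

1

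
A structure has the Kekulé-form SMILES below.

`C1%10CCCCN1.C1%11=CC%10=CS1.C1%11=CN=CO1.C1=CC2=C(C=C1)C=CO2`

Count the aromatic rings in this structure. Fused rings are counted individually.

The SMILES encodes a six-membered saturated ring of five carbons and one N–H nitrogen; a five-membered ring of four carbons and one sulfur, with two C=C double bonds; a five-membered ring with an oxygen at position 1 and a nitrogen at position 3 (in a C=N bond), with two double bonds; a six-membered carbon ring with three alternating C=C double bonds, fused to a five-membered ring containing one oxygen and two C=C double bonds.
The 6-membered ring with one N–H has only sp³ atoms, so it is not fully conjugated — not aromatic (piperidine).
The 5-membered ring with one sulfur is planar and fully conjugated; 2 ring double bonds (4 π electrons) plus a heteroatom lone pair (2) give 6 π electrons. 6 = 4(1)+2, so it is aromatic (thiophene).
The 5-membered ring with one oxygen and one =N– is planar and fully conjugated; 2 ring double bonds (4 π electrons) plus a heteroatom lone pair (2) give 6 π electrons. That satisfies 4n+2 with n=1, so it is aromatic (oxazole).
The fused 6/5-membered bicyclic (with one oxygen) is a single π system with 9 sp² atoms and 10 π electrons from ring double bonds plus a heteroatom lone pair. 10 = 4(2)+2, so the system is aromatic and both rings count as aromatic (benzofuran).
4 of the 5 rings are aromatic. Total: 4.

4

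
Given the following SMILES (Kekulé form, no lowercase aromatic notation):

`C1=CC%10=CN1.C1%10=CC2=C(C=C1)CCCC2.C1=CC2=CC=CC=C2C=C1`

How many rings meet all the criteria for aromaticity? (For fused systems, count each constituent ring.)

The SMILES encodes a five-membered ring of four carbons and one nitrogen bearing a hydrogen, with two C=C double bonds; a six-membered carbon ring with three alternating C=C double bonds, fused to a saturated six-membered carbon ring; two fused six-membered carbon rings, each with three alternating C=C double bonds.
The 5-membered ring with one N–H is planar and fully conjugated; 2 ring double bonds (4 π electrons) plus a heteroatom lone pair (2) give 6 π electrons. Since 6 = 4n+2 (n=1), it is aromatic (pyrrole).
The 6-membered ring is planar and fully conjugated; 3 ring double bonds give 6 π electrons. Since 6 = 4n+2 (n=1), it is aromatic (benzene ring).
The second 6-membered ring has four sp³ carbons, so it is not fully conjugated — not aromatic (cyclohexane ring).
The fused 6/6-membered bicyclic is a single π system with 10 sp² atoms and 10 π electrons from ring double bonds. 10 = 4(2)+2, so the system is aromatic and both rings count as aromatic (naphthalene).
4 of the 5 rings are aromatic. Total: 4.

4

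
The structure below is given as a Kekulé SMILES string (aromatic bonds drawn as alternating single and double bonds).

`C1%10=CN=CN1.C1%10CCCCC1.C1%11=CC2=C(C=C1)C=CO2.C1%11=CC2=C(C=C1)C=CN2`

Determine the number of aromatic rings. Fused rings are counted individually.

The SMILES encodes a five-membered ring with nitrogens at positions 1 and 3 (one bearing H, one in a C=N bond) and two double bonds; a six-membered saturated carbon ring; a six-membered carbon ring with three alternating C=C double bonds, fused to a five-membered ring containing one oxygen and two C=C double bonds; a six-membered carbon ring with three alternating C=C double bonds, fused to a five-membered ring containing one N–H nitrogen and two C=C double bonds.
The 5-membered ring with two nitrogens (one N–H, one =N–) is planar and fully conjugated; 2 ring double bonds (4 π electrons) plus a heteroatom lone pair (2) give 6 π electrons. That satisfies 4n+2 with n=1, so it is aromatic (imidazole).
The 6-membered ring has only sp³ atoms, so it is not fully conjugated — not aromatic (cyclohexane).
The fused 6/5-membered bicyclic (with one oxygen) is a single π system with 9 sp² atoms and 10 π electrons from ring double bonds plus a heteroatom lone pair. 10 = 4(2)+2, so the system is aromatic and both rings count as aromatic (benzofuran).
The fused 6/5-membered bicyclic (with one N–H) is a single π system with 9 sp² atoms and 10 π electrons from ring double bonds plus a heteroatom lone pair. 10 = 4(2)+2, so the system is aromatic and both rings count as aromatic (indole).
5 of the 6 rings are aromatic. Total: 5.

5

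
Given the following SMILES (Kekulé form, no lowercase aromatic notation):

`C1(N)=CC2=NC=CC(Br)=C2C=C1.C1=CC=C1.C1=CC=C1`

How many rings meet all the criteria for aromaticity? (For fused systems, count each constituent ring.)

The SMILES encodes two fused six-membered rings, each with three alternating double bonds; one ring is all carbon and the other has one ring nitrogen; a four-membered carbon ring with two alternating C=C double bonds; a four-membered carbon ring with two alternating C=C double bonds.
The fused 6/6-membered bicyclic (with one nitrogen) is a single π system with 10 sp² atoms and 10 π electrons from ring double bonds. 10 = 4(2)+2, so the system is aromatic and both rings count as aromatic (quinoline).
The 4-membered ring has only sp² ring atoms; a planar conformation would have a fully conjugated π system of 4 electrons. But 4 = 4(1), which is 4n not 4n+2, so it is not aromatic (cyclobutadiene) — cyclobutadiene is antiaromatic and distorts to a rectangle.
The second 4-membered ring has only sp² ring atoms; a planar conformation would have a fully conjugated π system of 4 electrons. But 4 = 4(1), which is 4n not 4n+2, so it is not aromatic (cyclobutadiene) — cyclobutadiene is antiaromatic and distorts to a rectangle.
2 of the 4 rings are aromatic. Total: 2.

2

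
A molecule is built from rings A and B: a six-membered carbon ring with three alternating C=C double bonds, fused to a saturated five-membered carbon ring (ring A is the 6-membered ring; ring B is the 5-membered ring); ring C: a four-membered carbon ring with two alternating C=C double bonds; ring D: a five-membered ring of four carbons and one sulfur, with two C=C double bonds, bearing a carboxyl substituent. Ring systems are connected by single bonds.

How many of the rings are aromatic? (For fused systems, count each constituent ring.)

Ring A has a continuous p-orbital overlap around the ring; 3 ring double bonds give 6 π electrons. 6 = 4(1)+2, so ring A is aromatic (benzene ring).
Ring B has three sp³ carbons, so it is not fully conjugated — not aromatic (cyclopentane ring).
Ring C has only sp² ring atoms; a planar conformation would have a fully conjugated π system of 4 electrons. But 4 = 4(1), which is 4n not 4n+2, so ring C is not aromatic (cyclobutadiene) — cyclobutadiene is antiaromatic and distorts to a rectangle.
Ring D is planar and fully conjugated; 2 ring double bonds (4 π electrons) plus a heteroatom lone pair (2) give 6 π electrons. 6 = 4(1)+2, so ring D is aromatic (thiophene).
Aromatic: A, D. Total: 2.

2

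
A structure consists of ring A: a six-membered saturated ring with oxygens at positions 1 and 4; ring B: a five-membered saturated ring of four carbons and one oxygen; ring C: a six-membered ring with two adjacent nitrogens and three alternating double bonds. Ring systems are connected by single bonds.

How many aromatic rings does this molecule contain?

Ring A has only sp³ atoms, so it is not fully conjugated — not aromatic (1,4-dioxane).
Ring B has only sp³ atoms, so it is not fully conjugated — not aromatic (tetrahydrofuran).
Ring C has a continuous p-orbital overlap around the ring; 3 ring double bonds give 6 π electrons. 6 = 4(1)+2, so ring C is aromatic (pyridazine).
Aromatic: C. Total: 1.

1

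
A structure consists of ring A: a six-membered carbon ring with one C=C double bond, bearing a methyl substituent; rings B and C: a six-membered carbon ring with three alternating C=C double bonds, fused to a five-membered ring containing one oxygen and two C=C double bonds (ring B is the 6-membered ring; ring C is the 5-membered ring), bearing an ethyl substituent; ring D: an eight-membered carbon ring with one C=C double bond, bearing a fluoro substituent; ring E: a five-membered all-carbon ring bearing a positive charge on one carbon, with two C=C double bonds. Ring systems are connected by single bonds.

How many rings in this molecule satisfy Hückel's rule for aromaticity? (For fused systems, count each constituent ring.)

2

Ring A has four sp³ carbons, so it is not fully conjugated — not aromatic (cyclohexene).
Rings B and C form a fused bicyclic system (with one oxygen) with 9 sp² atoms and 10 π electrons from ring double bonds plus a heteroatom lone pair. 10 = 4(2)+2, so the system is aromatic and both rings count as aromatic (benzofuran).
Ring D has six sp³ carbons, so it is not fully conjugated — not aromatic (cyclooctene).
Ring E has only sp² ring atoms; a planar conformation would have a fully conjugated π system of 4 electrons. But 4 = 4(1), which is 4n not 4n+2, so ring E is not aromatic (cyclopentadienyl cation).
Aromatic: B, C. Total: 2.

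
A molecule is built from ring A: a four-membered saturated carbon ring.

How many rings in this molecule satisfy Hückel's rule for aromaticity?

0

Ring A has only sp³ atoms, so it is not fully conjugated — not aromatic (cyclobutane).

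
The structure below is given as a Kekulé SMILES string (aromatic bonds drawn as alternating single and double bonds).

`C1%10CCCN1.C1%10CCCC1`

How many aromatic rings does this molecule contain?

The SMILES encodes a five-membered saturated ring of four carbons and one N–H nitrogen; a five-membered saturated carbon ring.
The 5-membered ring with one N–H has only sp³ atoms, so it is not fully conjugated — not aromatic (pyrrolidine).
The 5-membered ring has only sp³ atoms, so it is not fully conjugated — not aromatic (cyclopentane).
None of the rings are aromatic. Total: 0.

0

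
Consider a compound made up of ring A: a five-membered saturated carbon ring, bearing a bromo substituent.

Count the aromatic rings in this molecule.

0

Ring A has only sp³ atoms, so it is not fully conjugated — not aromatic (cyclopentane).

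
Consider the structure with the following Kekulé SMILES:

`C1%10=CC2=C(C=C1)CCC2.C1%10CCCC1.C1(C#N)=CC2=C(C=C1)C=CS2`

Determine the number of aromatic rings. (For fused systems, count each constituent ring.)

The SMILES encodes a six-membered carbon ring with three alternating C=C double bonds, fused to a saturated five-membered carbon ring; a five-membered saturated carbon ring; a six-membered carbon ring with three alternating C=C double bonds, fused to a five-membered ring containing one sulfur and two C=C double bonds.
The 6-membered ring is fully conjugated (every ring atom contributes a p orbital); 3 ring double bonds give 6 π electrons. 6 = 4(1)+2, so it is aromatic (benzene ring).
The 5-membered ring has three sp³ carbons, so it is not fully conjugated — not aromatic (cyclopentane ring).
The second 5-membered ring has only sp³ atoms, so it is not fully conjugated — not aromatic (cyclopentane).
The fused 6/5-membered bicyclic (with one sulfur) is a single π system with 9 sp² atoms and 10 π electrons from ring double bonds plus a heteroatom lone pair. 10 = 4(2)+2, so the system is aromatic and both rings count as aromatic (benzothiophene).
3 of the 5 rings are aromatic. Total: 3.

3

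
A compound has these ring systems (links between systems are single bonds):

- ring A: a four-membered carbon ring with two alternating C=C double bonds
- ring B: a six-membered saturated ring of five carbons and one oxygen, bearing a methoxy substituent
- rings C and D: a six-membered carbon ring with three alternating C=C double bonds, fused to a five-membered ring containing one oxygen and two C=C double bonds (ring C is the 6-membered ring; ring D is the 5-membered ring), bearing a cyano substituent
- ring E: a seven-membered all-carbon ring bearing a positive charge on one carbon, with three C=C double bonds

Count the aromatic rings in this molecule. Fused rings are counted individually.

Ring A has only sp² ring atoms; a planar conformation would have a fully conjugated π system of 4 electrons. But 4 = 4(1), which is 4n not 4n+2, so ring A is not aromatic (cyclobutadiene) — cyclobutadiene is antiaromatic and distorts to a rectangle.
Ring B has only sp³ atoms, so it is not fully conjugated — not aromatic (tetrahydropyran).
Rings C and D form a fused bicyclic system (with one oxygen) with 9 sp² atoms and 10 π electrons from ring double bonds plus a heteroatom lone pair. 10 = 4(2)+2, so the system is aromatic and both rings count as aromatic (benzofuran).
Ring E has a continuous p-orbital overlap around the ring; 3 ring double bonds (6 π electrons) plus the carbocation's empty p orbital (0, but keeps the ring conjugated) give 6 π electrons. Since 6 = 4n+2 (n=1), ring E is aromatic (tropylium cation).
Aromatic: C, D, E. Total: 3.

3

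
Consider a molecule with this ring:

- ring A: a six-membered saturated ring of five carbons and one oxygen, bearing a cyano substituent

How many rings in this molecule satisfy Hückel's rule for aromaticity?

0

Ring A has only sp³ atoms, so it is not fully conjugated — not aromatic (tetrahydropyran).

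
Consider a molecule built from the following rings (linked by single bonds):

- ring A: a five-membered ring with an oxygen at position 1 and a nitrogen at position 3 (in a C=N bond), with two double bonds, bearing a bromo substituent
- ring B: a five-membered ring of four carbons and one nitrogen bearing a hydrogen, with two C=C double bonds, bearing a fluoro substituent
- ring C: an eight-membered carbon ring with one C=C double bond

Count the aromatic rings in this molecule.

2

Ring A has a continuous p-orbital overlap around the ring; 2 ring double bonds (4 π electrons) plus a heteroatom lone pair (2) give 6 π electrons. 6 = 4(1)+2, so ring A is aromatic (oxazole).
Ring B has a continuous p-orbital overlap around the ring; 2 ring double bonds (4 π electrons) plus a heteroatom lone pair (2) give 6 π electrons. Since 6 = 4n+2 (n=1), ring B is aromatic (pyrrole).
Ring C has six sp³ carbons, so it is not fully conjugated — not aromatic (cyclooctene).
Aromatic: A, B. Total: 2.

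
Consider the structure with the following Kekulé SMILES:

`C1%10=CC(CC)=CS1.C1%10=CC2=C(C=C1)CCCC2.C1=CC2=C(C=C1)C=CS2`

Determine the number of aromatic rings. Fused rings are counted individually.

4

The SMILES encodes a five-membered ring of four carbons and one sulfur, with two C=C double bonds; a six-membered carbon ring with three alternating C=C double bonds, fused to a saturated six-membered carbon ring; a six-membered carbon ring with three alternating C=C double bonds, fused to a five-membered ring containing one sulfur and two C=C double bonds.
The 5-membered ring with one sulfur has a continuous p-orbital overlap around the ring; 2 ring double bonds (4 π electrons) plus a heteroatom lone pair (2) give 6 π electrons. That satisfies 4n+2 with n=1, so it is aromatic (thiophene).
The 6-membered ring is planar and fully conjugated; 3 ring double bonds give 6 π electrons. 6 = 4(1)+2, so it is aromatic (benzene ring).
The second 6-membered ring has four sp³ carbons, so it is not fully conjugated — not aromatic (cyclohexane ring).
The fused 6/5-membered bicyclic (with one sulfur) is a single π system with 9 sp² atoms and 10 π electrons from ring double bonds plus a heteroatom lone pair. 10 = 4(2)+2, so the system is aromatic and both rings count as aromatic (benzothiophene).
4 of the 5 rings are aromatic. Total: 4.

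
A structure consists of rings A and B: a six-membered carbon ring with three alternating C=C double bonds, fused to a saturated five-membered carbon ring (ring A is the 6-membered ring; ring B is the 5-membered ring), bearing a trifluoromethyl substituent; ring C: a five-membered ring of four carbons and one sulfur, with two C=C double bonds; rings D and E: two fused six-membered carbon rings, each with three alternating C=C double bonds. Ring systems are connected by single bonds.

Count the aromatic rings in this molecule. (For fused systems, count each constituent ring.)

Ring A is fully conjugated (every ring atom contributes a p orbital); 3 ring double bonds give 6 π electrons. 6 = 4(1)+2, so ring A is aromatic (benzene ring).
Ring B has three sp³ carbons, so it is not fully conjugated — not aromatic (cyclopentane ring).
Ring C is planar and fully conjugated; 2 ring double bonds (4 π electrons) plus a heteroatom lone pair (2) give 6 π electrons. That satisfies 4n+2 with n=1, so ring C is aromatic (thiophene).
Rings D and E form a fused bicyclic system with 10 sp² atoms and 10 π electrons from ring double bonds. 10 = 4(2)+2, so the system is aromatic and both rings count as aromatic (naphthalene).
Aromatic: A, C, D, E. Total: 4.

4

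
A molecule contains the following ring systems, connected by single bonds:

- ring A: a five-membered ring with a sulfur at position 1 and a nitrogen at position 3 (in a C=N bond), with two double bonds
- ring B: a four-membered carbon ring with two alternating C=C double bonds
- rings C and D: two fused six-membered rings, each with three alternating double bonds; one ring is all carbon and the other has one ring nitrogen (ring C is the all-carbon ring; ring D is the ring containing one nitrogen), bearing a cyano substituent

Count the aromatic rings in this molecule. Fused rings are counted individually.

Ring A has a continuous p-orbital overlap around the ring; 2 ring double bonds (4 π electrons) plus a heteroatom lone pair (2) give 6 π electrons. That satisfies 4n+2 with n=1, so ring A is aromatic (thiazole).
Ring B has only sp² ring atoms; a planar conformation would have a fully conjugated π system of 4 electrons. But 4 = 4(1), which is 4n not 4n+2, so ring B is not aromatic (cyclobutadiene) — cyclobutadiene is antiaromatic and distorts to a rectangle.
Rings C and D form a fused bicyclic system (with one nitrogen) with 10 sp² atoms and 10 π electrons from ring double bonds. 10 = 4(2)+2, so the system is aromatic and both rings count as aromatic (quinoline).
Aromatic: A, C, D. Total: 3.

3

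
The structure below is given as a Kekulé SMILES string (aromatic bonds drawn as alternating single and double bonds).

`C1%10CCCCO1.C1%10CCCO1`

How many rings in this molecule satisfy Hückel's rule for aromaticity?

The SMILES encodes a six-membered saturated ring of five carbons and one oxygen; a five-membered saturated ring of four carbons and one oxygen.
The 6-membered ring with one oxygen has only sp³ atoms, so it is not fully conjugated — not aromatic (tetrahydropyran).
The 5-membered ring with one oxygen has only sp³ atoms, so it is not fully conjugated — not aromatic (tetrahydrofuran).
None of the rings are aromatic. Total: 0.

0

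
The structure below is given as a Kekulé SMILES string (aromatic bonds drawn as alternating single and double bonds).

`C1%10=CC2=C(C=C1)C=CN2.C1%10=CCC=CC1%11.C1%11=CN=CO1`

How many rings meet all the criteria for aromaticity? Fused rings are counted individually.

The SMILES encodes a six-membered carbon ring with three alternating C=C double bonds, fused to a five-membered ring containing one N–H nitrogen and two C=C double bonds; a six-membered carbon ring with two isolated C=C double bonds and two sp³ carbons; a five-membered ring with an oxygen at position 1 and a nitrogen at position 3 (in a C=N bond), with two double bonds.
The fused 6/5-membered bicyclic (with one N–H) is a single π system with 9 sp² atoms and 10 π electrons from ring double bonds plus a heteroatom lone pair. 10 = 4(2)+2, so the system is aromatic and both rings count as aromatic (indole).
The 6-membered ring has two sp³ carbons, so it is not fully conjugated — not aromatic (1,4-cyclohexadiene).
The 5-membered ring with one oxygen and one =N– is fully conjugated (every ring atom contributes a p orbital); 2 ring double bonds (4 π electrons) plus a heteroatom lone pair (2) give 6 π electrons. Since 6 = 4n+2 (n=1), it is aromatic (oxazole).
3 of the 4 rings are aromatic. Total: 3.

3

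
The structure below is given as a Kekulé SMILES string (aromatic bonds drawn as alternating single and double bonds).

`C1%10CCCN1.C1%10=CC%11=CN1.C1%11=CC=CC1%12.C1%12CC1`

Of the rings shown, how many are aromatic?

1

The SMILES encodes a five-membered saturated ring of four carbons and one N–H nitrogen; a five-membered ring of four carbons and one nitrogen bearing a hydrogen, with two C=C double bonds; a five-membered carbon ring with two conjugated C=C double bonds and one sp³ carbon; a three-membered saturated carbon ring.
The 5-membered ring with one N–H has only sp³ atoms, so it is not fully conjugated — not aromatic (pyrrolidine).
The second 5-membered ring with one N–H is fully conjugated (every ring atom contributes a p orbital); 2 ring double bonds (4 π electrons) plus a heteroatom lone pair (2) give 6 π electrons. 6 = 4(1)+2, so it is aromatic (pyrrole).
The 5-membered ring has one sp³ carbon, so it is not fully conjugated — not aromatic (cyclopentadiene).
The 3-membered ring has only sp³ atoms, so it is not fully conjugated — not aromatic (cyclopropane).
1 of the 4 rings is aromatic. Total: 1.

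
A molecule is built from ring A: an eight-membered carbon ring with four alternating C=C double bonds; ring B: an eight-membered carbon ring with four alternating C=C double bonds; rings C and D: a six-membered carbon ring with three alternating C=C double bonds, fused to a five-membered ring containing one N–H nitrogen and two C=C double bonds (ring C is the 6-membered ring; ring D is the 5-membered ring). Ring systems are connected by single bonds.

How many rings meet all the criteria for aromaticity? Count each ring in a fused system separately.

2

Ring A has only sp² ring atoms; a planar conformation would have a fully conjugated π system of 8 electrons. But 8 = 4(2), which is 4n not 4n+2, so ring A is not aromatic (cyclooctatetraene) — cyclooctatetraene distorts into a non-planar tub to avoid antiaromaticity.
Ring B has only sp² ring atoms; a planar conformation would have a fully conjugated π system of 8 electrons. But 8 = 4(2), which is 4n not 4n+2, so ring B is not aromatic (cyclooctatetraene) — cyclooctatetraene distorts into a non-planar tub to avoid antiaromaticity.
Rings C and D form a fused bicyclic system (with one N–H) with 9 sp² atoms and 10 π electrons from ring double bonds plus a heteroatom lone pair. 10 = 4(2)+2, so the system is aromatic and both rings count as aromatic (indole).
Aromatic: C, D. Total: 2.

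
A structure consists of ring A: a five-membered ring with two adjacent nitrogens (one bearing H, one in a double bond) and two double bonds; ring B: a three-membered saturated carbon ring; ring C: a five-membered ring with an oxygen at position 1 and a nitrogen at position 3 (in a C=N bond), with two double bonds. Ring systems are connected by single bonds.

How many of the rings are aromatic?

Ring A has a continuous p-orbital overlap around the ring; 2 ring double bonds (4 π electrons) plus a heteroatom lone pair (2) give 6 π electrons. That satisfies 4n+2 with n=1, so ring A is aromatic (pyrazole).
Ring B has only sp³ atoms, so it is not fully conjugated — not aromatic (cyclopropane).
Ring C has a continuous p-orbital overlap around the ring; 2 ring double bonds (4 π electrons) plus a heteroatom lone pair (2) give 6 π electrons. That satisfies 4n+2 with n=1, so ring C is aromatic (oxazole).
Aromatic: A, C. Total: 2.

2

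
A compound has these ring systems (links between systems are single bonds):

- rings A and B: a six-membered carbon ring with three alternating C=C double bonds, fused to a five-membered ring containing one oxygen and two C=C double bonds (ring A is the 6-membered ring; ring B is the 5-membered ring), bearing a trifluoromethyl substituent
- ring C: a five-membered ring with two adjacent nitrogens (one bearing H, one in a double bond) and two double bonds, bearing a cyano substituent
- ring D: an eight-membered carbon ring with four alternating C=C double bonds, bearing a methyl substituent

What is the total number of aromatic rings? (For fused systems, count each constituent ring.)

Rings A and B form a fused bicyclic system (with one oxygen) with 9 sp² atoms and 10 π electrons from ring double bonds plus a heteroatom lone pair. 10 = 4(2)+2, so the system is aromatic and both rings count as aromatic (benzofuran).
Ring C is fully conjugated (every ring atom contributes a p orbital); 2 ring double bonds (4 π electrons) plus a heteroatom lone pair (2) give 6 π electrons. Since 6 = 4n+2 (n=1), ring C is aromatic (pyrazole).
Ring D has only sp² ring atoms; a planar conformation would have a fully conjugated π system of 8 electrons. But 8 = 4(2), which is 4n not 4n+2, so ring D is not aromatic (cyclooctatetraene) — cyclooctatetraene distorts into a non-planar tub to avoid antiaromaticity.
Aromatic: A, B, C. Total: 3.

3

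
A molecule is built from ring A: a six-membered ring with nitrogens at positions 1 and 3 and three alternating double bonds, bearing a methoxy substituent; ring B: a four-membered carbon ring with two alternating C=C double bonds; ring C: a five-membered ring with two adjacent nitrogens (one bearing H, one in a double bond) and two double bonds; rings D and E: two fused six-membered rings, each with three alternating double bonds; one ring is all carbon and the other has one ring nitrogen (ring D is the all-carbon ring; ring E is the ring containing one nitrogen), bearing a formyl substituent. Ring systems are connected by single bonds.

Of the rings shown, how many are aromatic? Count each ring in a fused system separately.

4

Ring A is fully conjugated (every ring atom contributes a p orbital); 3 ring double bonds give 6 π electrons. Since 6 = 4n+2 (n=1), ring A is aromatic (pyrimidine).
Ring B has only sp² ring atoms; a planar conformation would have a fully conjugated π system of 4 electrons. But 4 = 4(1), which is 4n not 4n+2, so ring B is not aromatic (cyclobutadiene) — cyclobutadiene is antiaromatic and distorts to a rectangle.
Ring C is fully conjugated (every ring atom contributes a p orbital); 2 ring double bonds (4 π electrons) plus a heteroatom lone pair (2) give 6 π electrons. 6 = 4(1)+2, so ring C is aromatic (pyrazole).
Rings D and E form a fused bicyclic system (with one nitrogen) with 10 sp² atoms and 10 π electrons from ring double bonds. 10 = 4(2)+2, so the system is aromatic and both rings count as aromatic (quinoline).
Aromatic: A, C, D, E. Total: 4.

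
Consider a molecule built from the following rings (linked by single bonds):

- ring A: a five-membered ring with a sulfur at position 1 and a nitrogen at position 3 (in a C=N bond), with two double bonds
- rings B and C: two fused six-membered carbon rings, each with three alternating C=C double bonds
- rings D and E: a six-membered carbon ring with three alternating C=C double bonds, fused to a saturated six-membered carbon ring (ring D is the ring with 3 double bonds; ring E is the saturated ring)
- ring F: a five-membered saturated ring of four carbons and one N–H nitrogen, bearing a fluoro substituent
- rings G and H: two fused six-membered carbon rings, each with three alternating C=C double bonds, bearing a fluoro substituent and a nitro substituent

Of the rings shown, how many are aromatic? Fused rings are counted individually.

6

Ring A has a continuous p-orbital overlap around the ring; 2 ring double bonds (4 π electrons) plus a heteroatom lone pair (2) give 6 π electrons. Since 6 = 4n+2 (n=1), ring A is aromatic (thiazole).
Rings B and C form a fused bicyclic system with 10 sp² atoms and 10 π electrons from ring double bonds. 10 = 4(2)+2, so the system is aromatic and both rings count as aromatic (naphthalene).
Ring D is planar and fully conjugated; 3 ring double bonds give 6 π electrons. That satisfies 4n+2 with n=1, so ring D is aromatic (benzene ring).
Ring E has four sp³ carbons, so it is not fully conjugated — not aromatic (cyclohexane ring).
Ring F has only sp³ atoms, so it is not fully conjugated — not aromatic (pyrrolidine).
Rings G and H form a fused bicyclic system with 10 sp² atoms and 10 π electrons from ring double bonds. 10 = 4(2)+2, so the system is aromatic and both rings count as aromatic (naphthalene).
Aromatic: A, B, C, D, G, H. Total: 6.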